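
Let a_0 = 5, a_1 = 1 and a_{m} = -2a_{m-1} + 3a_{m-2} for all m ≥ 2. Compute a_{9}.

-19679

The ordinary generating function has denominator 1 + 2z - 3z^2.
Iterating the recurrence: a_0,…,a_{9} = 5, 1, 13, -23, 85, -239, 733, -2183, 6565, -19679.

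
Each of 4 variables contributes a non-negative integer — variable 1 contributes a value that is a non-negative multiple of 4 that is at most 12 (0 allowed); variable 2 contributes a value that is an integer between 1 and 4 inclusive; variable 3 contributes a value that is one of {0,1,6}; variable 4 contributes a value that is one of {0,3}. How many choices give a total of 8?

5

The generating function for the choices is (1 + q⁴ + q⁸ + q¹²)·(q + q² + q³ + q⁴)·(1 + q + q⁶)·(1 + q³); the count is [q⁸].
(1 + q⁴ + q⁸ + q¹²) has coefficients 1,0,0,0,1,0,0,0,1 for degrees 0…8.
(q + q² + q³ + q⁴) has coefficients 0,1,1,1,1,0,0,0,0 for degrees 0…8.
Multiplying by (1 + q + q⁶) gives running coefficients 0,1,2,2,2,1,0,1,1 for degrees 0…8.
Finally multiplying by (1 + q³), the product of all factors after the first has coefficients 0,1,2,2,3,3,2,3,2 for degrees 0…8.
[q⁸] = 1·2 + 1·3 + 1·0 = 5.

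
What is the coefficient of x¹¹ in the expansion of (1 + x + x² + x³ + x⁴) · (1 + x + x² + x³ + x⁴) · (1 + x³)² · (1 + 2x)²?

(1 + x + x² + x³ + x⁴) has coefficients 1,1,1,1,1 for degrees 0…4.
(1 + x + x² + x³ + x⁴) has coefficients 1,1,1,1,1,0,0,0,0,0,0,0 for degrees 0…11.
Multiplying by (1 + x³)² gives running coefficients 1,1,1,3,3,2,3,3,1,1,1,0 for degrees 0…11.
Finally multiplying by (1 + 2x)², the product of all factors after the first has coefficients 1,5,9,11,19,26,23,23,25,17,9,8 for degrees 0…11.
[x¹¹] = 1·8 + 1·9 + 1·17 + 1·25 + 1·23 = 82.

82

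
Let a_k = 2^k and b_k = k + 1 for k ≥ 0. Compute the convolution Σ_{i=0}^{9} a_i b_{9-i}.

The convolution is the x^9 coefficient of A(x)B(x).
Σ = 1·10 + 2·9 + 4·8 + 8·7 + 16·6 + 32·5 + 64·4 + 128·3 + 256·2 + 512·1 = 2036.

2036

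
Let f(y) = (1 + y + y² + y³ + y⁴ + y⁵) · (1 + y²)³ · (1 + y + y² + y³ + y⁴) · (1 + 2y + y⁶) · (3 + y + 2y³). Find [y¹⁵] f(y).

(1 + y + y² + y³ + y⁴ + y⁵) has coefficients 1,1,1,1,1,1 for degrees 0…5.
(1 + y²)³ has coefficients 1,0,3,0,3,0,1,0,0,0,0,0,0,0,0,0 for degrees 0…15.
Multiplying by (1 + y + y² + y³ + y⁴) gives running coefficients 1,1,4,4,7,6,7,4,4,1,1,0,0,0,0,0 for degrees 0…15.
Multiplying by (1 + 2y + y⁶) gives running coefficients 1,3,6,12,15,20,20,19,16,13,10,8,7,4,4,1 for degrees 0…15.
Finally multiplying by (3 + y + 2y³), the product of all factors after the first has coefficients 3,10,21,44,63,87,104,107,107,95,81,66,55,39,32,21 for degrees 0…15.
[y¹⁵] = 1·21 + 1·32 + 1·39 + 1·55 + 1·66 + 1·81 = 294.

294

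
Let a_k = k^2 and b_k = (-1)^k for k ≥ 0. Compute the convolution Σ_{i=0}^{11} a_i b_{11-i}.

66

This is [x^11] in the product of the two ordinary generating functions.
Σ = 0·(-1) + 1·1 + 4·(-1) + 9·1 + 16·(-1) + 25·1 + 36·(-1) + 49·1 + 64·(-1) + 81·1 + 100·(-1) + 121·1 = 66.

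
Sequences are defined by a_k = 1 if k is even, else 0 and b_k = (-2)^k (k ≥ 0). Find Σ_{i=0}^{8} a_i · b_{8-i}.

This is [x^8] in the product of the two ordinary generating functions.
Σ = 1·256 + 0·(-128) + 1·64 + 0·(-32) + 1·16 + 0·(-8) + 1·4 + 0·(-2) + 1·1 = 341.

341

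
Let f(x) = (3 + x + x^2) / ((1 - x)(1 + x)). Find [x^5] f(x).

1

The denominator gives the recurrence a_n = a_(n−2) for n ≥ 3; the numerator fixes a_0 = 3, a_1 = 1, a_2 = 4.
Iterating: 3, 1, 4, 1, 4, 1, so a_5 = 1.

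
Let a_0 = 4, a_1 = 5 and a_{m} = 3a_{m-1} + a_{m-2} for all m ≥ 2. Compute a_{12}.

The ordinary generating function has denominator 1 - 3z - z^2.
Iterating the recurrence: a_0,…,a_{12} = 4, 5, 19, 62, 205, 677, 2236, 7385, 24391, 80558, 266065, 878753, 2902324.

2902324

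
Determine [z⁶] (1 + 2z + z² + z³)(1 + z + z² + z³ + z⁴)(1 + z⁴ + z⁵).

9

(1 + 2z + z² + z³) has coefficients 1,2,1,1 for degrees 0…3.
(1 + z + z² + z³ + z⁴) has coefficients 1,1,1,1,1,0,0 for degrees 0…6.
Finally multiplying by (1 + z⁴ + z⁵), the product of all factors after the first has coefficients 1,1,1,1,2,2,2 for degrees 0…6.
[z⁶] = 1·2 + 2·2 + 1·2 + 1·1 = 9.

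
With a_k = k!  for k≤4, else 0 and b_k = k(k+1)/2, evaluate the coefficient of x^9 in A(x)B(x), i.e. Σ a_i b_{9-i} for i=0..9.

The convolution is the t^9 coefficient of A(t)B(t).
Σ = 1·45 + 1·36 + 2·28 + 6·21 + 24·15 + 0·10 + 0·6 + 0·3 + 0·1 + 0·0 = 623.

623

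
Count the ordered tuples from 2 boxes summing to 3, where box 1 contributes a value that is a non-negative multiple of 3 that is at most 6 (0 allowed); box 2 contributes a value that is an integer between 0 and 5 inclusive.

The generating function for the choices is (1 + q³ + q⁶)·(1 + q + q² + q³ + q⁴ + q⁵); the count is [q³].
(1 + q³ + q⁶) has coefficients 1,0,0,1 for degrees 0…3.
(1 + q + q² + q³ + q⁴ + q⁵) has coefficients 1,1,1,1 for degrees 0…3.
[q³] = 1·1 + 1·1 = 2.

2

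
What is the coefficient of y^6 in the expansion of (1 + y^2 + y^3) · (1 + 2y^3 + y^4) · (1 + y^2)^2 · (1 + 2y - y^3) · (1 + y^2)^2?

(1 + y^2 + y^3) has coefficients 1,0,1,1 for degrees 0…3.
(1 + 2y^3 + y^4) has coefficients 1,0,0,2,1,0,0 for degrees 0…6.
Multiplying by (1 + y^2)^2 gives running coefficients 1,0,2,2,2,4,2 for degrees 0…6.
Multiplying by (1 + 2y - y^3) gives running coefficients 1,2,2,5,6,6,8 for degrees 0…6.
Finally multiplying by (1 + y^2)^2, the product of all factors after the first has coefficients 1,2,4,9,11,18,22 for degrees 0…6.
[y^6] = 1·22 + 1·11 + 1·9 = 42.

42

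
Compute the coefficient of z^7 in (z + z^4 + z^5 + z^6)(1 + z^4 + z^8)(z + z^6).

2

(z + z^4 + z^5 + z^6) has coefficients 0,1,0,0,1,1,1 for degrees 0…6.
(1 + z^4 + z^8) has coefficients 1,0,0,0,1,0,0,0 for degrees 0…7.
Finally multiplying by (z + z^6), the product of all factors after the first has coefficients 0,1,0,0,0,1,1,0 for degrees 0…7.
[z^7] = 1·1 + 1·0 + 1·0 + 1·1 = 2.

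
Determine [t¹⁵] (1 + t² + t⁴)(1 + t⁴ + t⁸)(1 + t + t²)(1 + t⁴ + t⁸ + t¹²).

3

(1 + t² + t⁴) has coefficients 1,0,1,0,1 for degrees 0…4.
(1 + t⁴ + t⁸) has coefficients 1,0,0,0,1,0,0,0,1,0,0,0,0,0,0,0 for degrees 0…15.
Multiplying by (1 + t + t²) gives running coefficients 1,1,1,0,1,1,1,0,1,1,1,0,0,0,0,0 for degrees 0…15.
Finally multiplying by (1 + t⁴ + t⁸ + t¹²), the product of all factors after the first has coefficients 1,1,1,0,2,2,2,0,3,3,3,0,3,3,3,0 for degrees 0…15.
[t¹⁵] = 1·0 + 1·3 + 1·0 = 3.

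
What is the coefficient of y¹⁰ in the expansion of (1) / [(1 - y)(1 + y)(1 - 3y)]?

66430

The denominator gives the recurrence a_n = 3a_(n−1) + a_(n−2) − 3a_(n−3) for n ≥ 3; the numerator fixes a_0 = 1, a_1 = 3, a_2 = 10.
Iterating: 1, 3, 10, 30, 91, 273, 820, 2460, 7381, 22143, 66430, so a_10 = 66430.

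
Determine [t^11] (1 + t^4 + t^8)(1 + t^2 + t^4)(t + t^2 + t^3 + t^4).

3

(1 + t^4 + t^8) has coefficients 1,0,0,0,1,0,0,0,1 for degrees 0…8.
(1 + t^2 + t^4) has coefficients 1,0,1,0,1,0,0,0,0,0,0,0 for degrees 0…11.
Finally multiplying by (t + t^2 + t^3 + t^4), the product of all factors after the first has coefficients 0,1,1,2,2,2,2,1,1,0,0,0 for degrees 0…11.
[t^11] = 1·0 + 1·1 + 1·2 = 3.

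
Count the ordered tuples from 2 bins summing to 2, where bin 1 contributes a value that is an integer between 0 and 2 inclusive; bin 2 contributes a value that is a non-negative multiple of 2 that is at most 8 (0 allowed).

2

The generating function for the choices is (1 + t + t^2)·(1 + t^2 + t^4 + t^6 + t^8); the count is [t^2].
(1 + t + t^2) has coefficients 1,1,1 for degrees 0…2.
(1 + t^2 + t^4 + t^6 + t^8) has coefficients 1,0,1 for degrees 0…2.
[t^2] = 1·1 + 1·0 + 1·1 = 2.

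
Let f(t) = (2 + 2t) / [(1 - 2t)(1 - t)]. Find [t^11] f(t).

The denominator gives the recurrence a_n = 3a_(n−1) − 2a_(n−2) for n ≥ 2; the numerator fixes a_0 = 2, a_1 = 8.
Iterating: 2, 8, 20, 44, 92, 188, 380, 764, 1532, 3068, 6140, 12284, so a_11 = 12284.

12284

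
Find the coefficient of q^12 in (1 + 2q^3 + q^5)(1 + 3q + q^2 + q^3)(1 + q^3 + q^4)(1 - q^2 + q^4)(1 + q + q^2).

14

(1 + 2q^3 + q^5) has coefficients 1,0,0,2,0,1 for degrees 0…5.
(1 + 3q + q^2 + q^3) has coefficients 1,3,1,1,0,0,0,0,0,0,0,0,0 for degrees 0…12.
Multiplying by (1 + q^3 + q^4) gives running coefficients 1,3,1,2,4,4,2,1,0,0,0,0,0 for degrees 0…12.
Multiplying by (1 - q^2 + q^4) gives running coefficients 1,3,0,-1,4,5,-1,-1,2,3,2,1,0 for degrees 0…12.
Finally multiplying by (1 + q + q^2), the product of all factors after the first has coefficients 1,4,4,2,3,8,8,3,0,4,7,6,3 for degrees 0…12.
[q^12] = 1·3 + 2·4 + 1·3 = 14.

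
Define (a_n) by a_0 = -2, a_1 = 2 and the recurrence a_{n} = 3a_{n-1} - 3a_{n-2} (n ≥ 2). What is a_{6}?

The ordinary generating function has denominator 1 - 3t + 3t^2.
Iterating the recurrence: a_0,…,a_{6} = -2, 2, 12, 30, 54, 72, 54.

54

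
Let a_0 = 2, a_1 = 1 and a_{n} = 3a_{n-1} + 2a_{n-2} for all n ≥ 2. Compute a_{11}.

602255

The ordinary generating function has denominator 1 - 3y - 2y^2.
Iterating the recurrence: a_0,…,a_{11} = 2, 1, 7, 23, 83, 295, 1051, 3743, 13331, 47479, 169099, 602255.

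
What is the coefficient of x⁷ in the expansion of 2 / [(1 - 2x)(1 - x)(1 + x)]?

Partial fractions give a closed form: a_n = (8/3)·2^n + (-1)·1^n + (1/3)·(-1)^n.
At n = 7: a_7 = 340.

340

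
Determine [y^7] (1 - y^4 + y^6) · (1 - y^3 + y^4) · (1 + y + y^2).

2

(1 - y^4 + y^6) has coefficients 1,0,0,0,-1,0,1 for degrees 0…6.
(1 - y^3 + y^4) has coefficients 1,0,0,-1,1,0,0,0 for degrees 0…7.
Finally multiplying by (1 + y + y^2), the product of all factors after the first has coefficients 1,1,1,-1,0,0,1,0 for degrees 0…7.
[y^7] = 1·0 − 1·(-1) + 1·1 = 2.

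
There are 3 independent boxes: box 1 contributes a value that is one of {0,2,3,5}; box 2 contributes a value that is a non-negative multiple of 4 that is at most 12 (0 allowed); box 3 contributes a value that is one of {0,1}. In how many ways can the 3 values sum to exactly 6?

2

The generating function for the choices is (1 + z^2 + z^3 + z^5)·(1 + z^4 + z^8 + z^12)·(1 + z); the count is [z^6].
(1 + z^2 + z^3 + z^5) has coefficients 1,0,1,1,0,1 for degrees 0…5.
(1 + z^4 + z^8 + z^12) has coefficients 1,0,0,0,1,0,0 for degrees 0…6.
Finally multiplying by (1 + z), the product of all factors after the first has coefficients 1,1,0,0,1,1,0 for degrees 0…6.
[z^6] = 1·0 + 1·1 + 1·0 + 1·1 = 2.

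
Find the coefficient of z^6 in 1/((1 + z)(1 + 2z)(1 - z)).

85

Partial fractions give a closed form: a_n = (-1/2)·(-1)^n + (4/3)·(-2)^n + (1/6)·1^n.
At n = 6: a_6 = 85.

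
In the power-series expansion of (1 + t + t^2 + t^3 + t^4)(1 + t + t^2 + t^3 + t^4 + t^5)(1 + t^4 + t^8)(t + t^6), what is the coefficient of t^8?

10

(1 + t + t^2 + t^3 + t^4) has coefficients 1,1,1,1,1 for degrees 0…4.
(1 + t + t^2 + t^3 + t^4 + t^5) has coefficients 1,1,1,1,1,1,0,0,0 for degrees 0…8.
Multiplying by (1 + t^4 + t^8) gives running coefficients 1,1,1,1,2,2,1,1,2 for degrees 0…8.
Finally multiplying by (t + t^6), the product of all factors after the first has coefficients 0,1,1,1,1,2,3,2,2 for degrees 0…8.
[t^8] = 1·2 + 1·2 + 1·3 + 1·2 + 1·1 = 10.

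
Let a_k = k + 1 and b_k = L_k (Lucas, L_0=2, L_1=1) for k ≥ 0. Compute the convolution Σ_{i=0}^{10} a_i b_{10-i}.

Write out a_i and b_{10-i} for i = 0,…,10 and sum the products.
Σ = 1·123 + 2·76 + 3·47 + 4·29 + 5·18 + 6·11 + 7·7 + 8·4 + 9·3 + 10·1 + 11·2 = 828.

828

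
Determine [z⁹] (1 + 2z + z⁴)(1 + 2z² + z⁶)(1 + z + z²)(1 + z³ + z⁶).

(1 + 2z + z⁴) has coefficients 1,2,0,0,1 for degrees 0…4.
(1 + 2z² + z⁶) has coefficients 1,0,2,0,0,0,1,0,0,0 for degrees 0…9.
Multiplying by (1 + z + z²) gives running coefficients 1,1,3,2,2,0,1,1,1,0 for degrees 0…9.
Finally multiplying by (1 + z³ + z⁶), the product of all factors after the first has coefficients 1,1,3,3,3,3,4,4,4,3 for degrees 0…9.
[z⁹] = 1·3 + 2·4 + 1·3 = 14.

14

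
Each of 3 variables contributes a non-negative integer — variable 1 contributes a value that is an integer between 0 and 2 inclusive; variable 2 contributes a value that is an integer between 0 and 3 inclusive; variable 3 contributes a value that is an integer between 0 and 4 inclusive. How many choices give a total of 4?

The generating function for the choices is (1 + y + y^2)·(1 + y + y^2 + y^3)·(1 + y + y^2 + y^3 + y^4); the count is [y^4].
(1 + y + y^2) has coefficients 1,1,1 for degrees 0…2.
(1 + y + y^2 + y^3) has coefficients 1,1,1,1,0 for degrees 0…4.
Finally multiplying by (1 + y + y^2 + y^3 + y^4), the product of all factors after the first has coefficients 1,2,3,4,4 for degrees 0…4.
[y^4] = 1·4 + 1·4 + 1·3 = 11.

11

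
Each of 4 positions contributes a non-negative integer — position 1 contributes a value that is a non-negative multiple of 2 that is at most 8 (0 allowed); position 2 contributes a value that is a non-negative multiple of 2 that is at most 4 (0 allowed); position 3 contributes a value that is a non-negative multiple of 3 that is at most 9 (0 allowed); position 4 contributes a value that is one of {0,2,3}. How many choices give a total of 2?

The generating function for the choices is (1 + q^2 + q^4 + q^6 + q^8)·(1 + q^2 + q^4)·(1 + q^3 + q^6 + q^9)·(1 + q^2 + q^3); the count is [q^2].
(1 + q^2 + q^4 + q^6 + q^8) has coefficients 1,0,1 for degrees 0…2.
(1 + q^2 + q^4) has coefficients 1,0,1 for degrees 0…2.
Multiplying by (1 + q^3 + q^6 + q^9) gives running coefficients 1,0,1 for degrees 0…2.
Finally multiplying by (1 + q^2 + q^3), the product of all factors after the first has coefficients 1,0,2 for degrees 0…2.
[q^2] = 1·2 + 1·1 = 3.

3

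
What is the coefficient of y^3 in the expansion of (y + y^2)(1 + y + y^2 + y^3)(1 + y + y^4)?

4

(y + y^2) has coefficients 0,1,1 for degrees 0…2.
(1 + y + y^2 + y^3) has coefficients 1,1,1,1 for degrees 0…3.
Finally multiplying by (1 + y + y^4), the product of all factors after the first has coefficients 1,2,2,2 for degrees 0…3.
[y^3] = 1·2 + 1·2 = 4.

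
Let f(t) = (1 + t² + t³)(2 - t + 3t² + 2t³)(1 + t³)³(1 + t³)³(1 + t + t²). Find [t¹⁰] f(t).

(1 + t² + t³) has coefficients 1,0,1,1 for degrees 0…3.
(2 - t + 3t² + 2t³) has coefficients 2,-1,3,2,0,0,0,0,0,0,0 for degrees 0…10.
Multiplying by (1 + t³)³ gives running coefficients 2,-1,3,8,-3,9,12,-3,9,8,-1 for degrees 0…10.
Multiplying by (1 + t³)³ gives running coefficients 2,-1,3,14,-6,18,42,-15,45,70,-20 for degrees 0…10.
Finally multiplying by (1 + t + t²), the product of all factors after the first has coefficients 2,1,4,16,11,26,54,45,72,100,95 for degrees 0…10.
[t¹⁰] = 1·95 + 1·72 + 1·45 = 212.

212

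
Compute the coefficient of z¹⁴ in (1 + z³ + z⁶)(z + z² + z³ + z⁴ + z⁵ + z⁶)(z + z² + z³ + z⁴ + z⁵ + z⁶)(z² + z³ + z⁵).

(1 + z³ + z⁶) has coefficients 1,0,0,1,0,0,1 for degrees 0…6.
(z + z² + z³ + z⁴ + z⁵ + z⁶) has coefficients 0,1,1,1,1,1,1,0,0,0,0,0,0,0,0 for degrees 0…14.
Multiplying by (z + z² + z³ + z⁴ + z⁵ + z⁶) gives running coefficients 0,0,1,2,3,4,5,6,5,4,3,2,1,0,0 for degrees 0…14.
Finally multiplying by (z² + z³ + z⁵), the product of all factors after the first has coefficients 0,0,0,0,1,3,5,8,11,14,15,14,13,10,7 for degrees 0…14.
[z¹⁴] = 1·7 + 1·14 + 1·11 = 32.

32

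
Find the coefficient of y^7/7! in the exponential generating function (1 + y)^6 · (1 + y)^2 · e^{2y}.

1586944

The EGF product rule gives c_7 = Σ_{k_1+k_2+k_3=7} C(7; k_1,k_2,k_3) · ∏ g_i(k_i), where (1+y)^6 gives the falling factorial (6)_k; (1+y)^2 gives the falling factorial (2)_k; e^{2y} gives (2)^k.
g_1(k) for k = 0…7: 1, 6, 30, 120, 360, 720, 720, 0.
g_2(k) for k = 0…7: 1, 2, 2, 0, 0, 0, 0, 0.
g_3(k) for k = 0…7: 1, 2, 4, 8, 16, 32, 64, 128.
First combine the last two factors: h(k) = Σ_j C(k,j)·g_2(j)·g_3(k−j) for k = 0…7: 1, 4, 14, 44, 128, 352, 928, 2368.
c_7 = Σ_k C(7,k)·g_1(k)·h(7−k) = 1·1·2368 + 7·6·928 + 21·30·352 + 35·120·128 + 35·360·44 + 21·720·14 + 7·720·4 = 2368 + 38976 + 221760 + 537600 + 554400 + 211680 + 20160 = 1586944.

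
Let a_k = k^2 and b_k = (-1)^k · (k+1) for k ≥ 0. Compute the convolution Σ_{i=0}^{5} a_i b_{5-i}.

The convolution is the t^5 coefficient of A(t)B(t).
Σ = 0·(-6) + 1·5 + 4·(-4) + 9·3 + 16·(-2) + 25·1 = 9.

9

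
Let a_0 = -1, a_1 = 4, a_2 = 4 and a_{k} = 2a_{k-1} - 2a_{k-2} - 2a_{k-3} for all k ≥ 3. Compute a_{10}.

The ordinary generating function has denominator 1 - 2x + 2x^2 + 2x^3.
Iterating the recurrence: a_0,…,a_{10} = -1, 4, 4, 2, -12, -36, -52, -8, 160, 440, 576.

576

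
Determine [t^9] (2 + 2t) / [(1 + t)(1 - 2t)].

The denominator gives the recurrence a_n = a_(n−1) + 2a_(n−2) for n ≥ 3; the numerator fixes a_0 = 2, a_1 = 4, a_2 = 8.
Iterating: 2, 4, 8, 16, 32, 64, 128, 256, 512, 1024, so a_9 = 1024.

1024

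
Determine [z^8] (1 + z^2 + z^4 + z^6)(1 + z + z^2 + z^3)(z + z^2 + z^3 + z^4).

(1 + z^2 + z^4 + z^6) has coefficients 1,0,1,0,1,0,1 for degrees 0…6.
(1 + z + z^2 + z^3) has coefficients 1,1,1,1,0,0,0,0,0 for degrees 0…8.
Finally multiplying by (z + z^2 + z^3 + z^4), the product of all factors after the first has coefficients 0,1,2,3,4,3,2,1,0 for degrees 0…8.
[z^8] = 1·0 + 1·2 + 1·4 + 1·2 = 8.

8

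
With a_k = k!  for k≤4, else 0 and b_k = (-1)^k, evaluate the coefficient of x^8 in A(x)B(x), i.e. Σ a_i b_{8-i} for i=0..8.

This is [x^8] in the product of the two ordinary generating functions.
Σ = 1·1 + 1·(-1) + 2·1 + 6·(-1) + 24·1 + 0·(-1) + 0·1 + 0·(-1) + 0·1 = 20.

20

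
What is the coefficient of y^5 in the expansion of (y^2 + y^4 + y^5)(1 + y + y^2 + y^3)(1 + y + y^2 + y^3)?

(y^2 + y^4 + y^5) has coefficients 0,0,1,0,1,1 for degrees 0…5.
(1 + y + y^2 + y^3) has coefficients 1,1,1,1,0,0 for degrees 0…5.
Finally multiplying by (1 + y + y^2 + y^3), the product of all factors after the first has coefficients 1,2,3,4,3,2 for degrees 0…5.
[y^5] = 1·4 + 1·2 + 1·1 = 7.

7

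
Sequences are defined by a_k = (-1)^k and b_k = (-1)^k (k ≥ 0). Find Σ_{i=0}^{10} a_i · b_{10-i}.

The convolution is the x^10 coefficient of A(x)B(x).
Σ = 1·1 − 1·(-1) + 1·1 − 1·(-1) + 1·1 − 1·(-1) + 1·1 − 1·(-1) + 1·1 − 1·(-1) + 1·1 = 11.

11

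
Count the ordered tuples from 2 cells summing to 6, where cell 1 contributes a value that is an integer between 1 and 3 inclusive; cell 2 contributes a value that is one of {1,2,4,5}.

2

The generating function for the choices is (q + q^2 + q^3)·(q + q^2 + q^4 + q^5); the count is [q^6].
(q + q^2 + q^3) has coefficients 0,1,1,1 for degrees 0…3.
(q + q^2 + q^4 + q^5) has coefficients 0,1,1,0,1,1,0 for degrees 0…6.
[q^6] = 1·1 + 1·1 + 1·0 = 2.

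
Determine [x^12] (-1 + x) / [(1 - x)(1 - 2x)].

The denominator gives the recurrence a_n = 3a_(n−1) − 2a_(n−2) for n ≥ 3; the numerator fixes a_0 = -1, a_1 = -2, a_2 = -4.
Iterating: -1, -2, -4, -8, -16, -32, -64, -128, -256, -512, -1024, -2048, -4096, so a_12 = -4096.

-4096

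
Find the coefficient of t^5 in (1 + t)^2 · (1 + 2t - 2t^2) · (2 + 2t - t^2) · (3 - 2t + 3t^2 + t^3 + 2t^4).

43

(1 + t)^2 has coefficients 1,2,1 for degrees 0…2.
(1 + 2t - 2t^2) has coefficients 1,2,-2,0,0,0 for degrees 0…5.
Multiplying by (2 + 2t - t^2) gives running coefficients 2,6,-1,-6,2,0 for degrees 0…5.
Finally multiplying by (3 - 2t + 3t^2 + t^3 + 2t^4), the product of all factors after the first has coefficients 6,14,-9,4,25,-11 for degrees 0…5.
[t^5] = 1·(-11) + 2·25 + 1·4 = 43.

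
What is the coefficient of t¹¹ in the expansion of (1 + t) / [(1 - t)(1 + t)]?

The denominator gives the recurrence a_n = a_(n−2) for n ≥ 3; the numerator fixes a_0 = 1, a_1 = 1, a_2 = 1.
Iterating: 1, 1, 1, 1, 1, 1, 1, 1, 1, 1, 1, 1, so a_11 = 1.

1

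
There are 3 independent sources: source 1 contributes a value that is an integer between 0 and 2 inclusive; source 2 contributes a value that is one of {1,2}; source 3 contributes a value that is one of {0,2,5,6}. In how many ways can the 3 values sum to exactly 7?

The generating function for the choices is (1 + q + q^2)·(q + q^2)·(1 + q^2 + q^5 + q^6); the count is [q^7].
(1 + q + q^2) has coefficients 1,1,1 for degrees 0…2.
(q + q^2) has coefficients 0,1,1,0,0,0,0,0 for degrees 0…7.
Finally multiplying by (1 + q^2 + q^5 + q^6), the product of all factors after the first has coefficients 0,1,1,1,1,0,1,2 for degrees 0…7.
[q^7] = 1·2 + 1·1 + 1·0 = 3.

3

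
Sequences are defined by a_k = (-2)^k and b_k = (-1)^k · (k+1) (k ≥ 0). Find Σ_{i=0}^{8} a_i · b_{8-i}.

1013

This is [x^8] in the product of the two ordinary generating functions.
Σ = 1·9 − 2·(-8) + 4·7 − 8·(-6) + 16·5 − 32·(-4) + 64·3 − 128·(-2) + 256·1 = 1013.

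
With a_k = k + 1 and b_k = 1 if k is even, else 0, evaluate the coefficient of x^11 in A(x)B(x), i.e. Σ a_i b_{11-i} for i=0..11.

42

The convolution is the t^11 coefficient of A(t)B(t).
Σ = 1·0 + 2·1 + 3·0 + 4·1 + 5·0 + 6·1 + 7·0 + 8·1 + 9·0 + 10·1 + 11·0 + 12·1 = 42.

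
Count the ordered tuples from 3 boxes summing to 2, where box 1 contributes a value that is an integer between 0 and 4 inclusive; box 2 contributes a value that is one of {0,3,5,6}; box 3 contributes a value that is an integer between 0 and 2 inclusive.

3

The generating function for the choices is (1 + t + t^2 + t^3 + t^4)·(1 + t^3 + t^5 + t^6)·(1 + t + t^2); the count is [t^2].
(1 + t + t^2 + t^3 + t^4) has coefficients 1,1,1 for degrees 0…2.
(1 + t^3 + t^5 + t^6) has coefficients 1,0,0 for degrees 0…2.
Finally multiplying by (1 + t + t^2), the product of all factors after the first has coefficients 1,1,1 for degrees 0…2.
[t^2] = 1·1 + 1·1 + 1·1 = 3.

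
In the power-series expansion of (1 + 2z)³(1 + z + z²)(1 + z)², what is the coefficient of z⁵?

(1 + 2z)³ has coefficients 1,6,12,8 for degrees 0…3.
(1 + z + z²) has coefficients 1,1,1,0,0,0 for degrees 0…5.
Finally multiplying by (1 + z)², the product of all factors after the first has coefficients 1,3,4,3,1,0 for degrees 0…5.
[z⁵] = 1·0 + 6·1 + 12·3 + 8·4 = 74.

74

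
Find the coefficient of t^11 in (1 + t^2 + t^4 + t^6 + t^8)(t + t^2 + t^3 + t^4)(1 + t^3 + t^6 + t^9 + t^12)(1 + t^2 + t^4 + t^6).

(1 + t^2 + t^4 + t^6 + t^8) has coefficients 1,0,1,0,1,0,1,0,1 for degrees 0…8.
(t + t^2 + t^3 + t^4) has coefficients 0,1,1,1,1,0,0,0,0,0,0,0 for degrees 0…11.
Multiplying by (1 + t^3 + t^6 + t^9 + t^12) gives running coefficients 0,1,1,1,2,1,1,2,1,1,2,1 for degrees 0…11.
Finally multiplying by (1 + t^2 + t^4 + t^6), the product of all factors after the first has coefficients 0,1,1,2,3,3,4,5,5,5,6,5 for degrees 0…11.
[t^11] = 1·5 + 1·5 + 1·5 + 1·3 + 1·2 = 20.

20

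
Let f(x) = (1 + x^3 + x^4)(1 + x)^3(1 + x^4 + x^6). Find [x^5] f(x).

(1 + x^3 + x^4) has coefficients 1,0,0,1,1 for degrees 0…4.
(1 + x)^3 has coefficients 1,3,3,1,0,0 for degrees 0…5.
Finally multiplying by (1 + x^4 + x^6), the product of all factors after the first has coefficients 1,3,3,1,1,3 for degrees 0…5.
[x^5] = 1·3 + 1·3 + 1·3 = 9.

9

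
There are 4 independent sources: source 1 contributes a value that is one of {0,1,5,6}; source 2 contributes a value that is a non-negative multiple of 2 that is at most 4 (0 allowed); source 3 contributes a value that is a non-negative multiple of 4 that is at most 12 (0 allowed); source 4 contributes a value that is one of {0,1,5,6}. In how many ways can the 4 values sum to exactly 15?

12

The generating function for the choices is (1 + y + y⁵ + y⁶)·(1 + y² + y⁴)·(1 + y⁴ + y⁸ + y¹²)·(1 + y + y⁵ + y⁶); the count is [y¹⁵].
(1 + y + y⁵ + y⁶) has coefficients 1,1,0,0,0,1,1 for degrees 0…6.
(1 + y² + y⁴) has coefficients 1,0,1,0,1,0,0,0,0,0,0,0,0,0,0,0 for degrees 0…15.
Multiplying by (1 + y⁴ + y⁸ + y¹²) gives running coefficients 1,0,1,0,2,0,1,0,2,0,1,0,2,0,1,0 for degrees 0…15.
Finally multiplying by (1 + y + y⁵ + y⁶), the product of all factors after the first has coefficients 1,1,1,1,2,3,2,2,3,4,3,2,3,4,3,2 for degrees 0…15.
[y¹⁵] = 1·2 + 1·3 + 1·3 + 1·4 = 12.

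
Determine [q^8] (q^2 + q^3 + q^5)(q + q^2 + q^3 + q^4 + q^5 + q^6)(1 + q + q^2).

(q^2 + q^3 + q^5) has coefficients 0,0,1,1,0,1 for degrees 0…5.
(q + q^2 + q^3 + q^4 + q^5 + q^6) has coefficients 0,1,1,1,1,1,1,0,0 for degrees 0…8.
Finally multiplying by (1 + q + q^2), the product of all factors after the first has coefficients 0,1,2,3,3,3,3,2,1 for degrees 0…8.
[q^8] = 1·3 + 1·3 + 1·3 = 9.

9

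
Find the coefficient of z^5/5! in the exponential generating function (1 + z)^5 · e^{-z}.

The EGF product rule gives c_5 = Σ_{k_1+k_2=5} C(5; k_1,k_2) · ∏ g_i(k_i), where (1+z)^5 gives the falling factorial (5)_k; e^{-z} gives (-1)^k.
g_1(k) for k = 0…5: 1, 5, 20, 60, 120, 120.
g_2(k) for k = 0…5: 1, -1, 1, -1, 1, -1.
c_5 = Σ_k C(5,k)·g_1(k)·g_2(5−k) = 1·1·(-1) + 5·5·1 + 10·20·(-1) + 10·60·1 + 5·120·(-1) + 1·120·1 = −1 + 25 − 200 + 600 − 600 + 120 = -56.

-56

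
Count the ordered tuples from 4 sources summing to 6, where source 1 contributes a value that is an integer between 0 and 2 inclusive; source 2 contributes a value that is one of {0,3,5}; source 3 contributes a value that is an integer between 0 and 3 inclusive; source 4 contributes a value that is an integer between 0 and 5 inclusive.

23

The generating function for the choices is (1 + x + x²)·(1 + x³ + x⁵)·(1 + x + x² + x³)·(1 + x + x² + x³ + x⁴ + x⁵); the count is [x⁶].
(1 + x + x²) has coefficients 1,1,1 for degrees 0…2.
(1 + x³ + x⁵) has coefficients 1,0,0,1,0,1,0 for degrees 0…6.
Multiplying by (1 + x + x² + x³) gives running coefficients 1,1,1,2,1,2,2 for degrees 0…6.
Finally multiplying by (1 + x + x² + x³ + x⁴ + x⁵), the product of all factors after the first has coefficients 1,2,3,5,6,8,9 for degrees 0…6.
[x⁶] = 1·9 + 1·8 + 1·6 = 23.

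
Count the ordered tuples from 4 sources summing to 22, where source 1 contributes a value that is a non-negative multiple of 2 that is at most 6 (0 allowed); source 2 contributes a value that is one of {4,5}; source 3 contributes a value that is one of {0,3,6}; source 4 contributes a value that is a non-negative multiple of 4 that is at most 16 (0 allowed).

6

The generating function for the choices is (1 + q^2 + q^4 + q^6)·(q^4 + q^5)·(1 + q^3 + q^6)·(1 + q^4 + q^8 + q^12 + q^16); the count is [q^22].
(1 + q^2 + q^4 + q^6) has coefficients 1,0,1,0,1,0,1 for degrees 0…6.
(q^4 + q^5) has coefficients 0,0,0,0,1,1,0,0,0,0,0,0,0,0,0,0,0,0,0,0,0,0,0 for degrees 0…22.
Multiplying by (1 + q^3 + q^6) gives running coefficients 0,0,0,0,1,1,0,1,1,0,1,1,0,0,0,0,0,0,0,0,0,0,0 for degrees 0…22.
Finally multiplying by (1 + q^4 + q^8 + q^12 + q^16), the product of all factors after the first has coefficients 0,0,0,0,1,1,0,1,2,1,1,2,2,1,1,2,2,1,1,2,2,1,1 for degrees 0…22.
[q^22] = 1·1 + 1·2 + 1·1 + 1·2 = 6.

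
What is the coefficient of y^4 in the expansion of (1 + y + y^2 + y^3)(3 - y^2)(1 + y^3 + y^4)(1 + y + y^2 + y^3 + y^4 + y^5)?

18

(1 + y + y^2 + y^3) has coefficients 1,1,1,1 for degrees 0…3.
(3 - y^2) has coefficients 3,0,-1,0,0 for degrees 0…4.
Multiplying by (1 + y^3 + y^4) gives running coefficients 3,0,-1,3,3 for degrees 0…4.
Finally multiplying by (1 + y + y^2 + y^3 + y^4 + y^5), the product of all factors after the first has coefficients 3,3,2,5,8 for degrees 0…4.
[y^4] = 1·8 + 1·5 + 1·2 + 1·3 = 18.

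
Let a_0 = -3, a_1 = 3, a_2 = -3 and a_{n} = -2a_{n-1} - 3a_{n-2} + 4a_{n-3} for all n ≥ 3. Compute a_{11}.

-15855

The ordinary generating function has denominator 1 + 2q + 3q^2 - 4q^3.
Iterating the recurrence: a_0,…,a_{11} = -3, 3, -3, -15, 51, -69, -75, 561, -1173, 363, 5037, -15855.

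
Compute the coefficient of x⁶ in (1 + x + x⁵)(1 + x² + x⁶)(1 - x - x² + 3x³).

3

(1 + x + x⁵) has coefficients 1,1,0,0,0,1 for degrees 0…5.
(1 + x² + x⁶) has coefficients 1,0,1,0,0,0,1 for degrees 0…6.
Finally multiplying by (1 - x - x² + 3x³), the product of all factors after the first has coefficients 1,-1,0,2,-1,3,1 for degrees 0…6.
[x⁶] = 1·1 + 1·3 + 1·(-1) = 3.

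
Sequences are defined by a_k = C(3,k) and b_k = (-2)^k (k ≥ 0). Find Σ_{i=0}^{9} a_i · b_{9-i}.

This is [x^9] in the product of the two ordinary generating functions.
Σ = 1·(-512) + 3·256 + 3·(-128) + 1·64 + 0·(-32) + 0·16 + 0·(-8) + 0·4 + 0·(-2) + 0·1 = -64.

-64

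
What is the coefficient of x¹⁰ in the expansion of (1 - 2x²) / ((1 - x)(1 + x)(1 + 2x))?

683

Partial fractions give a closed form: a_n = (-1/6)·1^n + (1/2)·(-1)^n + (2/3)·(-2)^n.
At n = 10: a_10 = 683.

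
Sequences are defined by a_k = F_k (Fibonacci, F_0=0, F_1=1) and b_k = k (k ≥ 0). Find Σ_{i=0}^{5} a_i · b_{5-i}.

The convolution is the t^5 coefficient of A(t)B(t).
Σ = 0·5 + 1·4 + 1·3 + 2·2 + 3·1 + 5·0 = 14.

14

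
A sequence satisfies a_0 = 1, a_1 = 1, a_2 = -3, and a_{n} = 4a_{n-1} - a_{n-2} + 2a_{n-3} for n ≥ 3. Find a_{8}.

The ordinary generating function has denominator 1 - 4t + t^2 - 2t^3.
Iterating the recurrence: a_0,…,a_{8} = 1, 1, -3, -11, -39, -151, -587, -2275, -8815.

-8815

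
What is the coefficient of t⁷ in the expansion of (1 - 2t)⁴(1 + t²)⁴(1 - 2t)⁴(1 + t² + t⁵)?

-14508

(1 - 2t)⁴ has coefficients 1,-8,24,-32,16 for degrees 0…4.
(1 + t²)⁴ has coefficients 1,0,4,0,6,0,4,0 for degrees 0…7.
Multiplying by (1 - 2t)⁴ gives running coefficients 1,-8,28,-64,118,-176,212,-224 for degrees 0…7.
Finally multiplying by (1 + t² + t⁵), the product of all factors after the first has coefficients 1,-8,29,-72,146,-239,322,-372 for degrees 0…7.
[t⁷] = 1·(-372) − 8·322 + 24·(-239) − 32·146 + 16·(-72) = -14508.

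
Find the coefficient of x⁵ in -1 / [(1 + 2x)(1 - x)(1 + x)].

The denominator gives the recurrence a_n = −2a_(n−1) + a_(n−2) + 2a_(n−3) for n ≥ 3; the numerator fixes a_0 = -1, a_1 = 2, a_2 = -5.
Iterating: -1, 2, -5, 10, -21, 42, so a_5 = 42.

42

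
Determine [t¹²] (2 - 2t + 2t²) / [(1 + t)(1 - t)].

The denominator gives the recurrence a_n = a_(n−2) for n ≥ 3; the numerator fixes a_0 = 2, a_1 = -2, a_2 = 4.
Iterating: 2, -2, 4, -2, 4, -2, 4, -2, 4, -2, 4, -2, 4, so a_12 = 4.

4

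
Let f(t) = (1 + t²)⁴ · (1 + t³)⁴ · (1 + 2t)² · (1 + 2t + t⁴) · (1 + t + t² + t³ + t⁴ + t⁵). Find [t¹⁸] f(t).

(1 + t²)⁴ has coefficients 1,0,4,0,6,0,4,0,1 for degrees 0…8.
(1 + t³)⁴ has coefficients 1,0,0,4,0,0,6,0,0,4,0,0,1,0,0,0,0,0,0 for degrees 0…18.
Multiplying by (1 + 2t)² gives running coefficients 1,4,4,4,16,16,6,24,24,4,16,16,1,4,4,0,0,0,0 for degrees 0…18.
Multiplying by (1 + 2t + t⁴) gives running coefficients 1,6,12,12,25,52,42,40,88,68,30,72,57,10,28,24,1,4,4 for degrees 0…18.
Finally multiplying by (1 + t + t² + t³ + t⁴ + t⁵), the product of all factors after the first has coefficients 1,7,19,31,56,108,149,183,259,315,320,340,355,325,265,221,192,124,71 for degrees 0…18.
[t¹⁸] = 1·71 + 4·192 + 6·265 + 4·355 + 1·320 = 4169.

4169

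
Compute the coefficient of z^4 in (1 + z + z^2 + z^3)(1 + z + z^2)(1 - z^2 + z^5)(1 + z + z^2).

(1 + z + z^2 + z^3) has coefficients 1,1,1,1 for degrees 0…3.
(1 + z + z^2) has coefficients 1,1,1,0,0 for degrees 0…4.
Multiplying by (1 - z^2 + z^5) gives running coefficients 1,1,0,-1,-1 for degrees 0…4.
Finally multiplying by (1 + z + z^2), the product of all factors after the first has coefficients 1,2,2,0,-2 for degrees 0…4.
[z^4] = 1·(-2) + 1·0 + 1·2 + 1·2 = 2.

2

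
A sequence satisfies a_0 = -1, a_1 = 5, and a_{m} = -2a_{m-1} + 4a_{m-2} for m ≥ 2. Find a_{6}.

-1600

The ordinary generating function has denominator 1 + 2z - 4z^2.
Iterating the recurrence: a_0,…,a_{6} = -1, 5, -14, 48, -152, 496, -1600.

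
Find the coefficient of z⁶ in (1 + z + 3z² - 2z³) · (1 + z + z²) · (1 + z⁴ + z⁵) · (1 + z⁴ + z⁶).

(1 + z + 3z² - 2z³) has coefficients 1,1,3,-2 for degrees 0…3.
(1 + z + z²) has coefficients 1,1,1,0,0,0,0 for degrees 0…6.
Multiplying by (1 + z⁴ + z⁵) gives running coefficients 1,1,1,0,1,2,2 for degrees 0…6.
Finally multiplying by (1 + z⁴ + z⁶), the product of all factors after the first has coefficients 1,1,1,0,2,3,4 for degrees 0…6.
[z⁶] = 1·4 + 1·3 + 3·2 − 2·0 = 13.

13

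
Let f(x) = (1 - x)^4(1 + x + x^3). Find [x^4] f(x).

-7

(1 - x)^4 has coefficients 1,-4,6,-4,1 for degrees 0…4.
(1 + x + x^3) has coefficients 1,1,0,1,0 for degrees 0…4.
[x^4] = 1·0 − 4·1 + 6·0 − 4·1 + 1·1 = -7.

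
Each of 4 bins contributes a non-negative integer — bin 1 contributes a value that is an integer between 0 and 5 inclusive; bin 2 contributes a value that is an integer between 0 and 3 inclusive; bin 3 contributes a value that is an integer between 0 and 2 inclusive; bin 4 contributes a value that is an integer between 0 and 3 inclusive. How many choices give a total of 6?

43

The generating function for the choices is (1 + x + x^2 + x^3 + x^4 + x^5)·(1 + x + x^2 + x^3)·(1 + x + x^2)·(1 + x + x^2 + x^3); the count is [x^6].
(1 + x + x^2 + x^3 + x^4 + x^5) has coefficients 1,1,1,1,1,1 for degrees 0…5.
(1 + x + x^2 + x^3) has coefficients 1,1,1,1,0,0,0 for degrees 0…6.
Multiplying by (1 + x + x^2) gives running coefficients 1,2,3,3,2,1,0 for degrees 0…6.
Finally multiplying by (1 + x + x^2 + x^3), the product of all factors after the first has coefficients 1,3,6,9,10,9,6 for degrees 0…6.
[x^6] = 1·6 + 1·9 + 1·10 + 1·9 + 1·6 + 1·3 = 43.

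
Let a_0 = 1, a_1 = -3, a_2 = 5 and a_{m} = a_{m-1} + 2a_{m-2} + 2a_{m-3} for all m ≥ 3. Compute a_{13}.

9857

The ordinary generating function has denominator 1 - t - 2t^2 - 2t^3.
Iterating the recurrence: a_0,…,a_{13} = 1, -3, 5, 1, 5, 17, 29, 73, 165, 369, 845, 1913, 4341, 9857.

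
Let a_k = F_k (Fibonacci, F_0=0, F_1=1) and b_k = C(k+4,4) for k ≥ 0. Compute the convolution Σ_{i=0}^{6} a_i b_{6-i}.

344

The convolution is the t^6 coefficient of A(t)B(t).
Σ = 0·210 + 1·126 + 1·70 + 2·35 + 3·15 + 5·5 + 8·1 = 344.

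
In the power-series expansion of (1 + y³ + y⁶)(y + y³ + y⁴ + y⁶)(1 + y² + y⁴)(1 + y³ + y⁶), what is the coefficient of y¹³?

(1 + y³ + y⁶) has coefficients 1,0,0,1,0,0,1 for degrees 0…6.
(y + y³ + y⁴ + y⁶) has coefficients 0,1,0,1,1,0,1,0,0,0,0,0,0,0 for degrees 0…13.
Multiplying by (1 + y² + y⁴) gives running coefficients 0,1,0,2,1,2,2,1,2,0,1,0,0,0 for degrees 0…13.
Finally multiplying by (1 + y³ + y⁶), the product of all factors after the first has coefficients 0,1,0,2,2,2,4,3,4,4,3,4,2,2 for degrees 0…13.
[y¹³] = 1·2 + 1·3 + 1·3 = 8.

8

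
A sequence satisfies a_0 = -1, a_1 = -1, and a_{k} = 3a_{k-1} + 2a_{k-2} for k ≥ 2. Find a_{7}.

The ordinary generating function has denominator 1 - 3z - 2z^2.
Iterating the recurrence: a_0,…,a_{7} = -1, -1, -5, -17, -61, -217, -773, -2753.

-2753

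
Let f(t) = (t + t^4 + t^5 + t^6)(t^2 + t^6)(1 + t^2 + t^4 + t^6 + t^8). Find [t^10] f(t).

3

(t + t^4 + t^5 + t^6) has coefficients 0,1,0,0,1,1,1 for degrees 0…6.
(t^2 + t^6) has coefficients 0,0,1,0,0,0,1,0,0,0,0 for degrees 0…10.
Finally multiplying by (1 + t^2 + t^4 + t^6 + t^8), the product of all factors after the first has coefficients 0,0,1,0,1,0,2,0,2,0,2 for degrees 0…10.
[t^10] = 1·0 + 1·2 + 1·0 + 1·1 = 3.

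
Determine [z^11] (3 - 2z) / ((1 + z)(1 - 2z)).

Partial fractions give a closed form: a_n = (5/3)·(-1)^n + (4/3)·2^n.
At n = 11: a_11 = 2729.

2729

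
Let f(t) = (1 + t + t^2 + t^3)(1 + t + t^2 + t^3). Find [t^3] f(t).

(1 + t + t^2 + t^3) has coefficients 1,1,1,1 for degrees 0…3.
(1 + t + t^2 + t^3) has coefficients 1,1,1,1 for degrees 0…3.
[t^3] = 1·1 + 1·1 + 1·1 + 1·1 = 4.

4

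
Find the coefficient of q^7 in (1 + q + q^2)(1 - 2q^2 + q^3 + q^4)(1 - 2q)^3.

(1 + q + q^2) has coefficients 1,1,1 for degrees 0…2.
(1 - 2q^2 + q^3 + q^4) has coefficients 1,0,-2,1,1,0,0,0 for degrees 0…7.
Finally multiplying by (1 - 2q)^3, the product of all factors after the first has coefficients 1,-6,10,5,-29,22,4,-8 for degrees 0…7.
[q^7] = 1·(-8) + 1·4 + 1·22 = 18.

18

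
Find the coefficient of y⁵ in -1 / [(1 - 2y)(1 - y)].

The denominator gives the recurrence a_n = 3a_(n−1) − 2a_(n−2) for n ≥ 2; the numerator fixes a_0 = -1, a_1 = -3.
Iterating: -1, -3, -7, -15, -31, -63, so a_5 = -63.

-63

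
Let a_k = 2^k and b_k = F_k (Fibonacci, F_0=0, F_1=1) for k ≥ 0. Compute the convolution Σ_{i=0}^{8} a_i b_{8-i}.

423

Write out a_i and b_{8-i} for i = 0,…,8 and sum the products.
Σ = 1·21 + 2·13 + 4·8 + 8·5 + 16·3 + 32·2 + 64·1 + 128·1 + 256·0 = 423.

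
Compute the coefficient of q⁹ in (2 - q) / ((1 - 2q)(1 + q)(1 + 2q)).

The denominator gives the recurrence a_n = −a_(n−1) + 4a_(n−2) + 4a_(n−3) for n ≥ 3; the numerator fixes a_0 = 2, a_1 = -3, a_2 = 11.
Iterating: 2, -3, 11, -15, 47, -63, 191, -255, 767, -1023, so a_9 = -1023.

-1023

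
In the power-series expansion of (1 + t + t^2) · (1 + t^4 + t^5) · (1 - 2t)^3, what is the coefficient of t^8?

(1 + t + t^2) has coefficients 1,1,1 for degrees 0…2.
(1 + t^4 + t^5) has coefficients 1,0,0,0,1,1,0,0,0 for degrees 0…8.
Finally multiplying by (1 - 2t)^3, the product of all factors after the first has coefficients 1,-6,12,-8,1,-5,6,4,-8 for degrees 0…8.
[t^8] = 1·(-8) + 1·4 + 1·6 = 2.

2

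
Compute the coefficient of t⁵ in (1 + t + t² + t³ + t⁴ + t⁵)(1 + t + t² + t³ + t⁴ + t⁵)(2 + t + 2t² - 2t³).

(1 + t + t² + t³ + t⁴ + t⁵) has coefficients 1,1,1,1,1,1 for degrees 0…5.
(1 + t + t² + t³ + t⁴ + t⁵) has coefficients 1,1,1,1,1,1 for degrees 0…5.
Finally multiplying by (2 + t + 2t² - 2t³), the product of all factors after the first has coefficients 2,3,5,3,3,3 for degrees 0…5.
[t⁵] = 1·3 + 1·3 + 1·3 + 1·5 + 1·3 + 1·2 = 19.

19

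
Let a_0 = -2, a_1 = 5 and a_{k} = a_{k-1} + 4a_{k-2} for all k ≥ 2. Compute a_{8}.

The ordinary generating function has denominator 1 - t - 4t^2.
Iterating the recurrence: a_0,…,a_{8} = -2, 5, -3, 17, 5, 73, 93, 385, 757.

757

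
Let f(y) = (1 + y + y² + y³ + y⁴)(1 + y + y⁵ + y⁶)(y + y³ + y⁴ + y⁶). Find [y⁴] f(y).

(1 + y + y² + y³ + y⁴) has coefficients 1,1,1,1,1 for degrees 0…4.
(1 + y + y⁵ + y⁶) has coefficients 1,1,0,0,0 for degrees 0…4.
Finally multiplying by (y + y³ + y⁴ + y⁶), the product of all factors after the first has coefficients 0,1,1,1,2 for degrees 0…4.
[y⁴] = 1·2 + 1·1 + 1·1 + 1·1 + 1·0 = 5.

5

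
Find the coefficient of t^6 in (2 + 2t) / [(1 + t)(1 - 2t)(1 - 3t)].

4118

Partial fractions give a closed form: a_n = (-4)·2^n + (6)·3^n.
At n = 6: a_6 = 4118.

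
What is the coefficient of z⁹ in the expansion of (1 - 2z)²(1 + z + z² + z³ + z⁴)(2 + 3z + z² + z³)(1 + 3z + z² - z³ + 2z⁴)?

29

(1 - 2z)² has coefficients 1,-4,4 for degrees 0…2.
(1 + z + z² + z³ + z⁴) has coefficients 1,1,1,1,1,0,0,0,0,0 for degrees 0…9.
Multiplying by (2 + 3z + z² + z³) gives running coefficients 2,5,6,7,7,5,2,1,0,0 for degrees 0…9.
Finally multiplying by (1 + 3z + z² - z³ + 2z⁴), the product of all factors after the first has coefficients 2,11,23,28,33,37,29,19,14,9 for degrees 0…9.
[z⁹] = 1·9 − 4·14 + 4·19 = 29.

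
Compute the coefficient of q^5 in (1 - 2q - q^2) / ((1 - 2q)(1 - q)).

The denominator gives the recurrence a_n = 3a_(n−1) − 2a_(n−2) for n ≥ 3; the numerator fixes a_0 = 1, a_1 = 1, a_2 = 0.
Iterating: 1, 1, 0, -2, -6, -14, so a_5 = -14.

-14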